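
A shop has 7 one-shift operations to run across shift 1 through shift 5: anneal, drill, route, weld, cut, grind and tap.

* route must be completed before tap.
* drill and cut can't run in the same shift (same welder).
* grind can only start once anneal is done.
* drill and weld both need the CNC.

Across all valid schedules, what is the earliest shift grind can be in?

shift 2

Precedence pushes grind to at least shift 2.
grind at shift 2 is achievable: route=shift 1; weld=shift 2; drill=shift 1; cut=shift 2; anneal=shift 1; grind=shift 2; tap=shift 2.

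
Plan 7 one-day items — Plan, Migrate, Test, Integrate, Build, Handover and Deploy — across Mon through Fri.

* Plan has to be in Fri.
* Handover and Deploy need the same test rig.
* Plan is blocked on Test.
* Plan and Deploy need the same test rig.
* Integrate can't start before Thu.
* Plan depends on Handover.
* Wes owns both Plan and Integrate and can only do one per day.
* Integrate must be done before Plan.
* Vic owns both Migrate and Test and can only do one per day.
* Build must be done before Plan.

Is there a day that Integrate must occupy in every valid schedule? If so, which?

Thu

Integrate's window is Thu–Fri.
Plan is fixed at Fri, and Integrate can't share a day with Plan.
So Integrate must be Thu.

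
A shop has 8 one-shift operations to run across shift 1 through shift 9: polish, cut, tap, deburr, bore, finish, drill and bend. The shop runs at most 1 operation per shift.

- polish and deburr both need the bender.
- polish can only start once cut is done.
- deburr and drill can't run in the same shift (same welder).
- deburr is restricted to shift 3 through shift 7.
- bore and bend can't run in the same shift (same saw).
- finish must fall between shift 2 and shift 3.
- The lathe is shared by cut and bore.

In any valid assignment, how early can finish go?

shift 2

Finish is available from shift 2; finish's own window allows nothing later than shift 3.
finish at shift 2 is achievable: finish=shift 2, deburr=shift 3, drill=shift 7, tap=shift 5, bend=shift 8, cut=shift 1, bore=shift 6, polish=shift 4.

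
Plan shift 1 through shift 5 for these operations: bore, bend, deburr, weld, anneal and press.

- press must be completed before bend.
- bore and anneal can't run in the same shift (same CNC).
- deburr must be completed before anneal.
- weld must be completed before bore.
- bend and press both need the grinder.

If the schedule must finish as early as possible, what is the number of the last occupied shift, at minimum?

The precedence chain requires at least 2 distinct shifts.
Could 2 shifts be enough, i.e. nothing placed later than shift 2? No: bore must come after weld (at shift 1 or later) → {shift 2}; anneal must come after deburr (at shift 1 or later) → {shift 2}; anneal can't share with bore (shift 2) → nothing is left.
So 2 shifts is not enough.
3 works (last occupied shift: shift 3): for example weld=shift 1, anneal=shift 3, bore=shift 2, press=shift 1, deburr=shift 1, bend=shift 2.

3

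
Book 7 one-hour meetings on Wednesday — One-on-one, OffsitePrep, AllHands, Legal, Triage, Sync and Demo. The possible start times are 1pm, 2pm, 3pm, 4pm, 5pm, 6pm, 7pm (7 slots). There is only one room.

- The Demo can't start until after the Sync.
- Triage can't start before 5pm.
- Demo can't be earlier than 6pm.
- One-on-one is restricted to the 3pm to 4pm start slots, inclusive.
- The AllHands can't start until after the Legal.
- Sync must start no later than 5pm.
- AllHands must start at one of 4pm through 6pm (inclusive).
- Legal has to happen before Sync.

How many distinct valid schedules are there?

Splitting on One-on-one: it can be 3pm (17), 4pm (9). Listing each branch's schedules as (OffsitePrep, AllHands, Legal, Triage, Sync, Demo):
One-on-one=3pm: (1pm,4pm,2pm,6pm,5pm,7pm) (1pm,4pm,2pm,7pm,5pm,6pm) (1pm,5pm,2pm,6pm,4pm,7pm) (1pm,5pm,2pm,7pm,4pm,6pm) (1pm,6pm,2pm,5pm,4pm,7pm) (2pm,4pm,1pm,6pm,5pm,7pm) (2pm,4pm,1pm,7pm,5pm,6pm) (2pm,5pm,1pm,6pm,4pm,7pm) (2pm,5pm,1pm,7pm,4pm,6pm) (2pm,6pm,1pm,5pm,4pm,7pm) (4pm,5pm,1pm,6pm,2pm,7pm) (4pm,5pm,1pm,7pm,2pm,6pm) (4pm,6pm,1pm,5pm,2pm,7pm) (5pm,4pm,1pm,6pm,2pm,7pm) (5pm,4pm,1pm,7pm,2pm,6pm) (6pm,4pm,1pm,5pm,2pm,7pm) (7pm,4pm,1pm,5pm,2pm,6pm) — 17.
One-on-one=4pm: (1pm,5pm,2pm,6pm,3pm,7pm) (1pm,5pm,2pm,7pm,3pm,6pm) (1pm,6pm,2pm,5pm,3pm,7pm) (2pm,5pm,1pm,6pm,3pm,7pm) (2pm,5pm,1pm,7pm,3pm,6pm) (2pm,6pm,1pm,5pm,3pm,7pm) (3pm,5pm,1pm,6pm,2pm,7pm) (3pm,5pm,1pm,7pm,2pm,6pm) (3pm,6pm,1pm,5pm,2pm,7pm) — 9.
Summing: 17 + 9 = 26.

26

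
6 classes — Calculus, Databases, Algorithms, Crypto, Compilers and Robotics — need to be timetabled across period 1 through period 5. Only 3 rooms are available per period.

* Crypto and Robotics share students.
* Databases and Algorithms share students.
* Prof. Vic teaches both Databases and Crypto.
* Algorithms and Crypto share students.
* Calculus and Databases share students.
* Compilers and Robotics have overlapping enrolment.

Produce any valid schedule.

Calculus -> period 1, Robotics -> period 2, Crypto -> period 3, Algorithms -> period 1, Databases -> period 2, Compilers -> period 1

Checking: Databases(period 2) != Algorithms(period 1); Compilers(period 1) != Robotics(period 2); Calculus(period 1) != Databases(period 2); Databases(period 2) != Crypto(period 3); Algorithms(period 1) != Crypto(period 3); Crypto(period 3) != Robotics(period 2); max 3 per period (cap 3).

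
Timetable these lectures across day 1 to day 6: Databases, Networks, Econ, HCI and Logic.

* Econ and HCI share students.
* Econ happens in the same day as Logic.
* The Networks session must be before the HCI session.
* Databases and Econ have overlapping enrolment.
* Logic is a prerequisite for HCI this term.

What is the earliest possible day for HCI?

day 2

Precedence pushes HCI to at least day 2.
HCI at day 2 is achievable: Databases -> day 2, Logic -> day 1, Networks -> day 1, Econ -> day 1, HCI -> day 2.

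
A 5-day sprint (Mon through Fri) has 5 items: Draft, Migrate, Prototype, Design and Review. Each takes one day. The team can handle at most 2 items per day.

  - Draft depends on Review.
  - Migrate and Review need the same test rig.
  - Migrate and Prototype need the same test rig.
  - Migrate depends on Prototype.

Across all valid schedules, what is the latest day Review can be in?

Thu

Downstream work caps Review at Thu.
Review at Thu is achievable: Migrate in Tue; Design in Mon; Draft in Fri; Prototype in Mon; Review in Thu.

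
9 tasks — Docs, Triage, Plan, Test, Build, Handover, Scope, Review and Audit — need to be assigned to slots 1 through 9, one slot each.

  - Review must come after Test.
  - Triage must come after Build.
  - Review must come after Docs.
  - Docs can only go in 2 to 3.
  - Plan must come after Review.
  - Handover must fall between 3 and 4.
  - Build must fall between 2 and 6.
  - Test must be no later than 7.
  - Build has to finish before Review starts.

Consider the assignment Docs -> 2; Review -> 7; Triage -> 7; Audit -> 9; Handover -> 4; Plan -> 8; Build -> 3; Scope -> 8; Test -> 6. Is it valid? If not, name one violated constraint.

Yes

Build has to finish before Review starts — holds.
Handover must fall between 3 and 4 — holds.
Build must fall between 2 and 6 — holds.
Review must come after Test — holds.
Test must be no later than 7 — holds.
Review must come after Docs — holds.
Triage must come after Build — holds.
Docs can only go in 2 to 3 — holds.
Plan must come after Review — holds.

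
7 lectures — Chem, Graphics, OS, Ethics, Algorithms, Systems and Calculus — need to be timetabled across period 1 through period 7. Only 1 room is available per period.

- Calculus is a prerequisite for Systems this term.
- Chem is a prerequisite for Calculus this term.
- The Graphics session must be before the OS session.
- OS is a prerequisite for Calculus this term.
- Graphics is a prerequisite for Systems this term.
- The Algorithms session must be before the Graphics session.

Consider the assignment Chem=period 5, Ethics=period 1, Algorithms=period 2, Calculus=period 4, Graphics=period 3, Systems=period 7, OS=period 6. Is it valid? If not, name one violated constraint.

Invalid. OS is a prerequisite for Calculus this term.

Only 1 room is available per period — holds.
The Graphics session must be before the OS session — holds.
Calculus is a prerequisite for Systems this term — holds.
The Algorithms session must be before the Graphics session — holds.
Graphics is a prerequisite for Systems this term — holds.
OS is a prerequisite for Calculus this term — violated.
Chem is a prerequisite for Calculus this term — violated.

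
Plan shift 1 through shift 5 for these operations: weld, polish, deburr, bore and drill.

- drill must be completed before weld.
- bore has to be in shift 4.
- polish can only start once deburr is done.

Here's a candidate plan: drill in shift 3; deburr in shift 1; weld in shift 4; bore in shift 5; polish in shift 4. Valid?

No — it violates: bore has to be in shift 4

drill must be completed before weld — holds.
polish can only start once deburr is done — holds.
bore has to be in shift 4 — violated.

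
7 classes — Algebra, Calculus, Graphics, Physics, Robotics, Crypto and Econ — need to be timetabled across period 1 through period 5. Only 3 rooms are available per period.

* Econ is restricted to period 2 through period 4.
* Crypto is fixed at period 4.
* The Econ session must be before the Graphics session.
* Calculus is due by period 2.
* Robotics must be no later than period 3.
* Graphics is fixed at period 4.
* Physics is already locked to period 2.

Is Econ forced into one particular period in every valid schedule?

Econ can be period 2 (e.g. Crypto in period 4; Robotics in period 1; Algebra in period 1; Econ in period 2; Calculus in period 1; Graphics in period 4; Physics in period 2) or period 3 (e.g. Crypto -> period 4; Algebra -> period 1; Graphics -> period 4; Robotics -> period 1; Econ -> period 3; Physics -> period 2; Calculus -> period 1).

No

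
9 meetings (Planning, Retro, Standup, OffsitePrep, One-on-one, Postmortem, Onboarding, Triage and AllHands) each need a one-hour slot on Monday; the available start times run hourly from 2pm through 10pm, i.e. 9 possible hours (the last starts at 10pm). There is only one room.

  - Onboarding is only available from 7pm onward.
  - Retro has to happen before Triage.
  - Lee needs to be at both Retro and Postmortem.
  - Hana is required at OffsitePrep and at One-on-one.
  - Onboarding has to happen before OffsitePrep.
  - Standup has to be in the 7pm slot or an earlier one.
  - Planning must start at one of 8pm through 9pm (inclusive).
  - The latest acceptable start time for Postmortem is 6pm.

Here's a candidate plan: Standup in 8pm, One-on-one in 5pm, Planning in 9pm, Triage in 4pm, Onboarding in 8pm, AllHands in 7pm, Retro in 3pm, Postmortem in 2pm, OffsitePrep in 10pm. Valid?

Onboarding has to happen before OffsitePrep — holds.
Onboarding is only available from 7pm onward — holds.
Retro has to happen before Triage — holds.
The latest acceptable start time for Postmortem is 6pm — holds.
Hana is required at OffsitePrep and at One-on-one — holds.
Lee needs to be at both Retro and Postmortem — holds.
There is only one room — violated.
Standup has to be in the 7pm slot or an earlier one — violated.
Planning must start at one of 8pm through 9pm (inclusive) — holds.

No. Standup has to be in the 7pm slot or an earlier one is not satisfied.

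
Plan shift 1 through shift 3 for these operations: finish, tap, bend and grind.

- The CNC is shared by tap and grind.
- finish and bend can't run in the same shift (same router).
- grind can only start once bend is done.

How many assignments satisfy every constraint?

Splitting on finish: it can be shift 1 (2), shift 2 (4), shift 3 (6). Listing each branch's schedules as (tap, bend, grind) by shift number:
finish=shift 1: (1,2,3) (2,2,3) — 2.
finish=shift 2: (1,1,2) (1,1,3) (2,1,3) (3,1,2) — 4.
finish=shift 3: (1,1,2) (1,1,3) (1,2,3) (2,1,3) (2,2,3) (3,1,2) — 6.
Summing: 2 + 4 + 6 = 12.

12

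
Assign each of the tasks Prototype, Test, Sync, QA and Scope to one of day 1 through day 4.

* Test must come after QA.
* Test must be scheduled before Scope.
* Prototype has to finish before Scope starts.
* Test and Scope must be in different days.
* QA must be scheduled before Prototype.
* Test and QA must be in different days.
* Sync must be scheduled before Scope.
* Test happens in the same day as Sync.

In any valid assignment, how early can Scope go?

Precedence pushes Scope to at least day 3.
Scope at day 3 is achievable: Prototype in day 2, Sync in day 2, QA in day 1, Scope in day 3, Test in day 2.

day 3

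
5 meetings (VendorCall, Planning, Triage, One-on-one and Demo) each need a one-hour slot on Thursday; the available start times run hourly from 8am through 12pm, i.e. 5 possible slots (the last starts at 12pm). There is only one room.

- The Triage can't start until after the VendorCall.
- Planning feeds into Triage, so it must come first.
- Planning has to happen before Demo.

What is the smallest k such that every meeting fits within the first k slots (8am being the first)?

5 slots

The precedence chain requires at least 2 distinct slots.
With at most 1 per slot and 5 meetings, at least 5 slots are needed.
5 works (last occupied slot: 12pm): for example VendorCall=9am; Triage=10am; Planning=8am; Demo=11am; One-on-one=12pm.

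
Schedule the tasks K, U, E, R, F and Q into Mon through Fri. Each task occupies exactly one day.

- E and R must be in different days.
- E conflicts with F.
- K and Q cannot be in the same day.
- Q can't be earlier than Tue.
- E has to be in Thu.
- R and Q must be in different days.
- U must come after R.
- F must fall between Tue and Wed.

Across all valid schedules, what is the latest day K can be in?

K at Fri is achievable: Q -> Tue; R -> Mon; U -> Tue; E -> Thu; F -> Tue; K -> Fri.

Fri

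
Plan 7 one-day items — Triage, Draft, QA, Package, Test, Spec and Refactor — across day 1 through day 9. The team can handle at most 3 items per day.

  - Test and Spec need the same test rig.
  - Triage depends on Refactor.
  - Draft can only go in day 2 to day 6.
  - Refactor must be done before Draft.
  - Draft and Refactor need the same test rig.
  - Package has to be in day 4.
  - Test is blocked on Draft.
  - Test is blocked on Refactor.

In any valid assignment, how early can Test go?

Precedence pushes Test to at least day 3.
Test at day 3 is achievable: QA in day 1; Package in day 4; Spec in day 1; Triage in day 2; Refactor in day 1; Draft in day 2; Test in day 3.

day 3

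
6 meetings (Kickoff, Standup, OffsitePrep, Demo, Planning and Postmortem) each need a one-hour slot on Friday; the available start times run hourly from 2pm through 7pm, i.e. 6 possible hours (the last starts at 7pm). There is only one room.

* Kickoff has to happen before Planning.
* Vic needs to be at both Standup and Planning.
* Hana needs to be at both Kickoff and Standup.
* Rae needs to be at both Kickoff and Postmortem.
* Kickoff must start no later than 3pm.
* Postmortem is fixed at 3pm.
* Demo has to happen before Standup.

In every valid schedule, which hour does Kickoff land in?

2pm

Kickoff's window is 2pm–3pm.
Postmortem is fixed at 3pm, and Kickoff can't share a hour with Postmortem.
So Kickoff must be 2pm.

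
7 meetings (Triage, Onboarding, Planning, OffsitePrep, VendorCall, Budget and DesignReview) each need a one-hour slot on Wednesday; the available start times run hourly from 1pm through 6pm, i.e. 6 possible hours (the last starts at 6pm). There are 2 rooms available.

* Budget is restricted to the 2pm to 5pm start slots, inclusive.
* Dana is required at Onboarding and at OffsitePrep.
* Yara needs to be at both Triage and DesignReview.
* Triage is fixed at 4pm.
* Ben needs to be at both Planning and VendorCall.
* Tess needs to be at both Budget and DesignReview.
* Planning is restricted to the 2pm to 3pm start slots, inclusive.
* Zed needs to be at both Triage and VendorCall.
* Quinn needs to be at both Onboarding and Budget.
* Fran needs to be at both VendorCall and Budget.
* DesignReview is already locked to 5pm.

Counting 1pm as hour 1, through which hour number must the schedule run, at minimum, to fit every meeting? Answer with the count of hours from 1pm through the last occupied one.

5

With at most 2 per hour and 7 meetings, at least 4 hours are needed.
DesignReview can't be placed before 5pm — that is hour 5 counting from 1pm — so the schedule must run through at least 5 hours.
5 works (last occupied hour: 5pm): for example Onboarding=1pm; VendorCall=1pm; Budget=2pm; Triage=4pm; DesignReview=5pm; OffsitePrep=3pm; Planning=2pm.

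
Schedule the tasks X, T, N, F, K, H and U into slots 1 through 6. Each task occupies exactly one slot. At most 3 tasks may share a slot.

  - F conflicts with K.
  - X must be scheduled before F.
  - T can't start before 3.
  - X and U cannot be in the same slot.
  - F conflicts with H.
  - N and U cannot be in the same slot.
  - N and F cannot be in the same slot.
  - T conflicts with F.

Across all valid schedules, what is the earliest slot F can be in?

Precedence pushes F to at least 2.
F at 2 is achievable: U -> 2; K -> 1; F -> 2; X -> 1; H -> 3; N -> 1; T -> 3.

2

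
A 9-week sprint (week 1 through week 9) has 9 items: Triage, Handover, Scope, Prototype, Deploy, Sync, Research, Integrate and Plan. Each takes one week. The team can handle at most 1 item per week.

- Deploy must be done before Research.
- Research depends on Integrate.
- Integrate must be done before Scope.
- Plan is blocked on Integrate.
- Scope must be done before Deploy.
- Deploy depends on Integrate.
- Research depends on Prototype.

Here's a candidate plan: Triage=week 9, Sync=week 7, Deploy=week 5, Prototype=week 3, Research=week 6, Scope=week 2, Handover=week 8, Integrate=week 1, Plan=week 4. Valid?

Deploy must be done before Research — holds.
Research depends on Prototype — holds.
Integrate must be done before Scope — holds.
Scope must be done before Deploy — holds.
Research depends on Integrate — holds.
The team can handle at most 1 item per week — holds.
Plan is blocked on Integrate — holds.
Deploy depends on Integrate — holds.

Valid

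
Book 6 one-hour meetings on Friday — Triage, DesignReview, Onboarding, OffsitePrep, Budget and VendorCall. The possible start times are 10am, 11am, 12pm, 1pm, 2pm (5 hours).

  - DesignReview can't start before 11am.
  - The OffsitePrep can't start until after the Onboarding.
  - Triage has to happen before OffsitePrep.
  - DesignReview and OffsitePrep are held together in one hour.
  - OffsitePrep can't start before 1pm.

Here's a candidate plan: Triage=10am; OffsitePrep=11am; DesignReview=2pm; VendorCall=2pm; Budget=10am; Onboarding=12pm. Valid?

DesignReview can't start before 11am — holds.
The OffsitePrep can't start until after the Onboarding — violated.
OffsitePrep can't start before 1pm — violated.
DesignReview and OffsitePrep are held together in one hour — violated.
Triage has to happen before OffsitePrep — holds.

No — it violates: DesignReview and OffsitePrep are held together in one hour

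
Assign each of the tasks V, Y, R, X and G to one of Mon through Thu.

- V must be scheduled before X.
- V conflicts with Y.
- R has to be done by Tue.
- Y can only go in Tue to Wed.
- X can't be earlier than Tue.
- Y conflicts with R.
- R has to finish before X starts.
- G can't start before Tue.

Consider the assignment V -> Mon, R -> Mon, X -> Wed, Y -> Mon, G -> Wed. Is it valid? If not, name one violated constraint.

No. V conflicts with Y is not satisfied.

V must be scheduled before X — holds.
R has to be done by Tue — holds.
Y conflicts with R — violated.
V conflicts with Y — violated.
G can't start before Tue — holds.
Y can only go in Tue to Wed — violated.
R has to finish before X starts — holds.
X can't be earlier than Tue — holds.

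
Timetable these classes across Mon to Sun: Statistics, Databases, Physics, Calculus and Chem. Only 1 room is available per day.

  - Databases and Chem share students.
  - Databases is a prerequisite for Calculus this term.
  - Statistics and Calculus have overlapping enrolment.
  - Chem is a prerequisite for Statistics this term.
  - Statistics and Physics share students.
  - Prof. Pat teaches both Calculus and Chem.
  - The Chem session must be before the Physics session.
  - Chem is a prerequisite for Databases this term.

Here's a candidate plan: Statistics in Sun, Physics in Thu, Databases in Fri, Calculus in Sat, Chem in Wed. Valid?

Only 1 room is available per day — holds.
Databases is a prerequisite for Calculus this term — holds.
Statistics and Calculus have overlapping enrolment — holds.
Prof. Pat teaches both Calculus and Chem — holds.
Databases and Chem share students — holds.
Chem is a prerequisite for Statistics this term — holds.
Chem is a prerequisite for Databases this term — holds.
Statistics and Physics share students — holds.
The Chem session must be before the Physics session — holds.

Yes, all constraints hold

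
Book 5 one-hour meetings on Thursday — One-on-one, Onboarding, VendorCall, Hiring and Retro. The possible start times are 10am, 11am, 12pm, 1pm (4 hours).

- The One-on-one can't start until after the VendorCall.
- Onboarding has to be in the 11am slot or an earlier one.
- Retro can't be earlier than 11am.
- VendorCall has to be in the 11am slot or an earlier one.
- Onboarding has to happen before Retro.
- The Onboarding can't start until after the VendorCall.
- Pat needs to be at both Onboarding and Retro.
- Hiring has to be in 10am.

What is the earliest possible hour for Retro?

Retro is available from 11am; precedence pushes Retro to at least 12pm.
Retro at 12pm is achievable: Onboarding -> 11am, Retro -> 12pm, One-on-one -> 11am, VendorCall -> 10am, Hiring -> 10am.

12pm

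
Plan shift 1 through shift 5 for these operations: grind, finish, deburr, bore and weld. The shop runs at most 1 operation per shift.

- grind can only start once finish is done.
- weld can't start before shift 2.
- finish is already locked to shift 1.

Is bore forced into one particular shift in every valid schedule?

No

bore can be shift 2 (e.g. deburr in shift 5, weld in shift 3, grind in shift 4, finish in shift 1, bore in shift 2) or shift 3 (e.g. weld=shift 2; bore=shift 3; deburr=shift 5; grind=shift 4; finish=shift 1).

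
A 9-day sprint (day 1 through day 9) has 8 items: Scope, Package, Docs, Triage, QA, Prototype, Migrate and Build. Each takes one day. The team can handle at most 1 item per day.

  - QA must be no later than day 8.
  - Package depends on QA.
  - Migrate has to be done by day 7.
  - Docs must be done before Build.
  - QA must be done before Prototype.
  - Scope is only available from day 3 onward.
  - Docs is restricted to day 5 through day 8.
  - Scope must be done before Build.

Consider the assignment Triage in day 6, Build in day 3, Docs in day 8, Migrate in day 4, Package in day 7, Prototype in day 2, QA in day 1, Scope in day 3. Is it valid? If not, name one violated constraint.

Scope is only available from day 3 onward — holds.
The team can handle at most 1 item per day — violated.
Migrate has to be done by day 7 — holds.
QA must be no later than day 8 — holds.
Scope must be done before Build — violated.
Docs is restricted to day 5 through day 8 — holds.
QA must be done before Prototype — holds.
Package depends on QA — holds.
Docs must be done before Build — violated.

Invalid. The team can handle at most 1 item per day.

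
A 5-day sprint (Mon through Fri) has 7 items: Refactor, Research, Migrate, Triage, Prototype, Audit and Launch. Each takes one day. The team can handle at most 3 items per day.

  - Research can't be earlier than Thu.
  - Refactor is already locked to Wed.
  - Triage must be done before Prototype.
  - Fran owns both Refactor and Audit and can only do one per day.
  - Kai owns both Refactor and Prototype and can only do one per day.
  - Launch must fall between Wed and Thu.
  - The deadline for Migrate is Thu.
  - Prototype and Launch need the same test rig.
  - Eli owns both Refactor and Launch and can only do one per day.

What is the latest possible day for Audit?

Fri

Audit at Fri is achievable: Prototype=Tue; Research=Thu; Audit=Fri; Launch=Thu; Migrate=Mon; Refactor=Wed; Triage=Mon.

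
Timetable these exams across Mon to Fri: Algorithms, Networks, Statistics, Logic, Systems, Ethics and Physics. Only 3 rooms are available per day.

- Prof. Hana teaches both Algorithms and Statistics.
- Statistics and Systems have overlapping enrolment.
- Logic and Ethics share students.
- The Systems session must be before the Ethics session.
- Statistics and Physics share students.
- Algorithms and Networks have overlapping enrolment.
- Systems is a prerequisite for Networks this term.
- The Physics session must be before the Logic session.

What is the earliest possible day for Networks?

Precedence pushes Networks to at least Tue.
Networks at Tue is achievable: Physics in Mon; Algorithms in Mon; Ethics in Wed; Systems in Mon; Statistics in Tue; Networks in Tue; Logic in Tue.

Tue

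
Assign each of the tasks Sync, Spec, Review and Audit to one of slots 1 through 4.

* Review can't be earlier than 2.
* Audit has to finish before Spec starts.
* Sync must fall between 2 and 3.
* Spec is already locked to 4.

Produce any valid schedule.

Review in 2, Sync in 2, Spec in 4, Audit in 1

Checking: Audit(1) before Spec(4); Spec=4 in [4,4]; Sync=2 in [2,3]; Review=2 in [2,4].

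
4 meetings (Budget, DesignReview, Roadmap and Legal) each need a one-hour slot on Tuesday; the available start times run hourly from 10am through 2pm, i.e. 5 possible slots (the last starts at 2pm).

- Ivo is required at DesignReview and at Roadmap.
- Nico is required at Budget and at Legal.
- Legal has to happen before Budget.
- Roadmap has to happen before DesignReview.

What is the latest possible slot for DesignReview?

2pm

Precedence pushes DesignReview to at least 11am.
DesignReview at 2pm is achievable: Legal -> 10am, DesignReview -> 2pm, Budget -> 11am, Roadmap -> 10am.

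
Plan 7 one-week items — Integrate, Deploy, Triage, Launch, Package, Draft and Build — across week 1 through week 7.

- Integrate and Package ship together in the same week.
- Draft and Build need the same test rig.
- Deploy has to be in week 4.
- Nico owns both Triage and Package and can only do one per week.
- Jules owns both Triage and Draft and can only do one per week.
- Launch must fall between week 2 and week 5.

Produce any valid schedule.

Triage -> week 2; Package -> week 1; Deploy -> week 4; Integrate -> week 1; Build -> week 2; Launch -> week 2; Draft -> week 1

Checking: Triage(week 2) != Draft(week 1); Triage(week 2) != Package(week 1); Draft(week 1) != Build(week 2); Integrate = Package = week 1; Deploy=week 4 in [week 4,week 4]; Launch=week 2 in [week 2,week 5].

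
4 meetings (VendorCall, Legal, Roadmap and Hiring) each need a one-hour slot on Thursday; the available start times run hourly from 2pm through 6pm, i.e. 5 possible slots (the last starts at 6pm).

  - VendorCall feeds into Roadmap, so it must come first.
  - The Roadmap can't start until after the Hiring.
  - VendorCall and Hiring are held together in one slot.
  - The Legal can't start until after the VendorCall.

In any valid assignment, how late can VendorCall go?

Downstream work caps VendorCall at 5pm.
VendorCall at 5pm is achievable: Legal=6pm, VendorCall=5pm, Hiring=5pm, Roadmap=6pm.

5pm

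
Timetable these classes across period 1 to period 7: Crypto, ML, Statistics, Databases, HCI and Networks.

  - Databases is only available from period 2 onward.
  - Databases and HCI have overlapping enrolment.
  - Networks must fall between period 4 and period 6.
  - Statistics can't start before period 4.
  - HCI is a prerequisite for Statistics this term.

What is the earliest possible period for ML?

ML at period 1 is achievable: ML -> period 1, Networks -> period 4, Databases -> period 2, HCI -> period 1, Statistics -> period 4, Crypto -> period 1.

period 1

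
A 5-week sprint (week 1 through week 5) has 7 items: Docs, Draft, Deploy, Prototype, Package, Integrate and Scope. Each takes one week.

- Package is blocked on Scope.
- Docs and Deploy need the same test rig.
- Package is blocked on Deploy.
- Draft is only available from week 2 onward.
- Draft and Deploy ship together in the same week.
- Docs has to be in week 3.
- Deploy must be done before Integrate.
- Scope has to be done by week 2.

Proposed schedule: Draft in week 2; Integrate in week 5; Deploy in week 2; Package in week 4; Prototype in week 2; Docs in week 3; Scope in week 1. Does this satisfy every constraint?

Yes, all constraints hold

Package is blocked on Scope — holds.
Deploy must be done before Integrate — holds.
Scope has to be done by week 2 — holds.
Draft and Deploy ship together in the same week — holds.
Docs has to be in week 3 — holds.
Draft is only available from week 2 onward — holds.
Docs and Deploy need the same test rig — holds.
Package is blocked on Deploy — holds.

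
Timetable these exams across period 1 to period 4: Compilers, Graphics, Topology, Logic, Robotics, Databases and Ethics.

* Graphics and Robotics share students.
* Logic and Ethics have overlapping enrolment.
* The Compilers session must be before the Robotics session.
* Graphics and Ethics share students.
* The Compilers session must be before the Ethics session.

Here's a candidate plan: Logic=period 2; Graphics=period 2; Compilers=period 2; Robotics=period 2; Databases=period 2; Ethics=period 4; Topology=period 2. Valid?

Invalid. Graphics and Robotics share students.

The Compilers session must be before the Robotics session — violated.
Graphics and Robotics share students — violated.
Logic and Ethics have overlapping enrolment — holds.
Graphics and Ethics share students — holds.
The Compilers session must be before the Ethics session — holds.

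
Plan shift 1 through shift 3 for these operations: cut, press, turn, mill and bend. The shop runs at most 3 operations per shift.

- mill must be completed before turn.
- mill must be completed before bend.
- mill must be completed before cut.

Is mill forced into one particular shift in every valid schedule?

No

mill can be shift 1 (e.g. press=shift 1, cut=shift 2, bend=shift 2, turn=shift 2, mill=shift 1) or shift 2 (e.g. mill in shift 2; bend in shift 3; cut in shift 3; turn in shift 3; press in shift 1).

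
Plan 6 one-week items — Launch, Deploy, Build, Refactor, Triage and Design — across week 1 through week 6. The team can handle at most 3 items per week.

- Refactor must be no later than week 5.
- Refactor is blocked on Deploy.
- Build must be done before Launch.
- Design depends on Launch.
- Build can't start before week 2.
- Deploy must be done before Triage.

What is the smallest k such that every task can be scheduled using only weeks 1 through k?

4 weeks

The precedence chain requires at least 3 distinct weeks.
With at most 3 per week and 6 tasks, at least 2 weeks are needed.
Propagating the time windows through the other constraints, Design can't land before week 4, so the schedule must run through at least week 4.
4 works (last occupied week: week 4): for example Deploy -> week 1; Design -> week 4; Launch -> week 3; Triage -> week 2; Refactor -> week 2; Build -> week 2.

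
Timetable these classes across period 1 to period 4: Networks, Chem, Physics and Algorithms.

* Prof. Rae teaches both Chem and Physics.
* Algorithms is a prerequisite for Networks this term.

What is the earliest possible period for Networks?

Precedence pushes Networks to at least period 2.
Networks at period 2 is achievable: Networks -> period 2; Algorithms -> period 1; Physics -> period 2; Chem -> period 1.

period 2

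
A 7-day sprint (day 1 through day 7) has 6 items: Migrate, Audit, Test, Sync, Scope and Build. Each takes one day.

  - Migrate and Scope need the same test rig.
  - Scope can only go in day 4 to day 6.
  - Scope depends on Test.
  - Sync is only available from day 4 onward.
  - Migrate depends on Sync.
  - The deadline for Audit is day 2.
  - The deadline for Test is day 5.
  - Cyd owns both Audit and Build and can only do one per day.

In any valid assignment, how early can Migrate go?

Precedence pushes Migrate to at least day 5.
Migrate at day 5 is achievable: Scope in day 4, Audit in day 1, Migrate in day 5, Build in day 2, Test in day 1, Sync in day 4.

day 5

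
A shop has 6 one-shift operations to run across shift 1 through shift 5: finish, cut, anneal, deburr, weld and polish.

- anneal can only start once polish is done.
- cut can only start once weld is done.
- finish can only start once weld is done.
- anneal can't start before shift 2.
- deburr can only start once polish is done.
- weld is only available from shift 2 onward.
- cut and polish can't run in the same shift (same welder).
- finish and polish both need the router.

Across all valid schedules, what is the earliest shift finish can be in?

Precedence pushes finish to at least shift 3.
finish at shift 3 is achievable: deburr=shift 2; weld=shift 2; finish=shift 3; anneal=shift 2; cut=shift 3; polish=shift 1.

shift 3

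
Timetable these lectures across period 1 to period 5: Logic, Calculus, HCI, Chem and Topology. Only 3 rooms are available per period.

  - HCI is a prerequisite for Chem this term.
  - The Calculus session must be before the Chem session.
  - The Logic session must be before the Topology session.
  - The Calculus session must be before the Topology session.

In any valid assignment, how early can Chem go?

Precedence pushes Chem to at least period 2.
Chem at period 2 is achievable: Chem -> period 2; Calculus -> period 1; HCI -> period 1; Topology -> period 2; Logic -> period 1.

period 2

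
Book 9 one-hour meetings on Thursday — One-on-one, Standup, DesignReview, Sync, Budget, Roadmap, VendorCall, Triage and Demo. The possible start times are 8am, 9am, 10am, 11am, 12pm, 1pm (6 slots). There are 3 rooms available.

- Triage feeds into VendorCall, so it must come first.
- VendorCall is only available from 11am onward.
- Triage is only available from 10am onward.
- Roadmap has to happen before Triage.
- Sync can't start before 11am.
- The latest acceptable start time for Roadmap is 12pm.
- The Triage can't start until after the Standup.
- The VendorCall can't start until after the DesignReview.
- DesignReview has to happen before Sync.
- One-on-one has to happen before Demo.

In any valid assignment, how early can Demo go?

Precedence pushes Demo to at least 9am.
Demo at 9am is achievable: Budget=9am; Sync=11am; DesignReview=8am; Roadmap=8am; Demo=9am; Standup=9am; Triage=10am; VendorCall=11am; One-on-one=8am.

9am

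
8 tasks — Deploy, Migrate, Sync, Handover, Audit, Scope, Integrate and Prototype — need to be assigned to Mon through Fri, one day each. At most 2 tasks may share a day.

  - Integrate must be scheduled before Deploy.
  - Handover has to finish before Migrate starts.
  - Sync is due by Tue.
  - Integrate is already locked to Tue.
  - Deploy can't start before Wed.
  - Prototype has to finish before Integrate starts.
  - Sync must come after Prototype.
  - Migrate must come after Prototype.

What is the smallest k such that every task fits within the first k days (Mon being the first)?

4

The precedence chain requires at least 3 distinct days.
With at most 2 per day and 8 tasks, at least 4 days are needed.
4 works (last occupied day: Thu): for example Scope in Thu; Integrate in Tue; Migrate in Wed; Prototype in Mon; Handover in Mon; Deploy in Wed; Sync in Tue; Audit in Thu.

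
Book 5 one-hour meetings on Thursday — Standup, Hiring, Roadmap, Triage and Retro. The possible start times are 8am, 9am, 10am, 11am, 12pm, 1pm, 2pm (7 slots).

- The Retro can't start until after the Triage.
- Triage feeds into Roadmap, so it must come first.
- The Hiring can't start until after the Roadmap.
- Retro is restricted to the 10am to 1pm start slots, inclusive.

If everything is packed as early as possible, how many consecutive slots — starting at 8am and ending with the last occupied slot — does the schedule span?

3 slots

The precedence chain requires at least 3 distinct slots.
3 works (last occupied slot: 10am): for example Retro -> 10am; Standup -> 8am; Triage -> 8am; Roadmap -> 9am; Hiring -> 10am.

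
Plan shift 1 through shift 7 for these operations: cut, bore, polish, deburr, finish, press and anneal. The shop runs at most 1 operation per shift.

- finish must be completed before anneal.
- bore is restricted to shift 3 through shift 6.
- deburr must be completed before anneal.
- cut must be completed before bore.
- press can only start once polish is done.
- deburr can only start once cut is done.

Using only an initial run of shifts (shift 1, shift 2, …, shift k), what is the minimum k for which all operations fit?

The precedence chain requires at least 3 distinct shifts.
With at most 1 per shift and 7 operations, at least 7 shifts are needed.
7 works (last occupied shift: shift 7): for example finish in shift 4; polish in shift 6; cut in shift 1; anneal in shift 5; press in shift 7; deburr in shift 2; bore in shift 3.

7 shifts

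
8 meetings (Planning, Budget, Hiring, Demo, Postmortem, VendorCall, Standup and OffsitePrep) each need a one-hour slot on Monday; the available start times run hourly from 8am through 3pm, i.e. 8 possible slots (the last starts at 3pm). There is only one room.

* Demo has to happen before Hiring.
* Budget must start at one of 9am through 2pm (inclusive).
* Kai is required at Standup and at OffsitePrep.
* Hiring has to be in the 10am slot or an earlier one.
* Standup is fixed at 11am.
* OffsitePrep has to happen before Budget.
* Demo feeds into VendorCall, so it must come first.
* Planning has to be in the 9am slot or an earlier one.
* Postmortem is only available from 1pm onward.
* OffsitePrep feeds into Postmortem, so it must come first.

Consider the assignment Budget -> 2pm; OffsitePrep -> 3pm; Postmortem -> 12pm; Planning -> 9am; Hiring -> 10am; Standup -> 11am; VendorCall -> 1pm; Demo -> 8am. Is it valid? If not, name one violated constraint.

Postmortem is only available from 1pm onward — violated.
Planning has to be in the 9am slot or an earlier one — holds.
Hiring has to be in the 10am slot or an earlier one — holds.
Standup is fixed at 11am — holds.
Budget must start at one of 9am through 2pm (inclusive) — holds.
Demo feeds into VendorCall, so it must come first — holds.
OffsitePrep has to happen before Budget — violated.
OffsitePrep feeds into Postmortem, so it must come first — violated.
Kai is required at Standup and at OffsitePrep — holds.
There is only one room — holds.
Demo has to happen before Hiring — holds.

Invalid. OffsitePrep feeds into Postmortem, so it must come first.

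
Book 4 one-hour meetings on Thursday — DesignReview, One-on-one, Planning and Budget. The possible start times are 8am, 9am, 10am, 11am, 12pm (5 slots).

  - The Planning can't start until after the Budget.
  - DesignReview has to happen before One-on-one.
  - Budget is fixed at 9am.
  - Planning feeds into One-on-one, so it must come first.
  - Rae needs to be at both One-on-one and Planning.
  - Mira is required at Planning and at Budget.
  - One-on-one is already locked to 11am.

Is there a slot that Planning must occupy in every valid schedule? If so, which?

Budget is fixed at 9am and must come before Planning, so Planning is at least 10am.
One-on-one is fixed at 11am and must come after Planning, so Planning is at most 10am.
So Planning must be 10am.

10am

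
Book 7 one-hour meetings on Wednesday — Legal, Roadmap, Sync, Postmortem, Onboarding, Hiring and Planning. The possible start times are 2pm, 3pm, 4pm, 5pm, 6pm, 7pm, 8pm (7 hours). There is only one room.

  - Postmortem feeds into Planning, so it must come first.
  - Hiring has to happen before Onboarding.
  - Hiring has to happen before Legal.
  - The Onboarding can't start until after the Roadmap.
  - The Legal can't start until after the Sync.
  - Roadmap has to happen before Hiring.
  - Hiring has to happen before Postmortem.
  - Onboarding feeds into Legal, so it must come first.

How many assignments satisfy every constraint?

32

Splitting on Legal: it can be 6pm (4), 7pm (10), 8pm (18). Listing each branch's schedules as (Roadmap, Sync, Postmortem, Onboarding, Hiring, Planning):
Legal=6pm: (2pm,3pm,7pm,5pm,4pm,8pm) (2pm,4pm,7pm,5pm,3pm,8pm) (2pm,5pm,7pm,4pm,3pm,8pm) (3pm,2pm,7pm,5pm,4pm,8pm) — 4.
Legal=7pm: (2pm,3pm,5pm,6pm,4pm,8pm) (2pm,3pm,6pm,5pm,4pm,8pm) (2pm,4pm,5pm,6pm,3pm,8pm) (2pm,4pm,6pm,5pm,3pm,8pm) (2pm,5pm,4pm,6pm,3pm,8pm) (2pm,5pm,6pm,4pm,3pm,8pm) (2pm,6pm,4pm,5pm,3pm,8pm) (2pm,6pm,5pm,4pm,3pm,8pm) (3pm,2pm,5pm,6pm,4pm,8pm) (3pm,2pm,6pm,5pm,4pm,8pm) — 10.
Legal=8pm: (2pm,3pm,5pm,6pm,4pm,7pm) (2pm,3pm,5pm,7pm,4pm,6pm) (2pm,3pm,6pm,5pm,4pm,7pm) (2pm,4pm,5pm,6pm,3pm,7pm) (2pm,4pm,5pm,7pm,3pm,6pm) (2pm,4pm,6pm,5pm,3pm,7pm) (2pm,5pm,4pm,6pm,3pm,7pm) (2pm,5pm,4pm,7pm,3pm,6pm) (2pm,5pm,6pm,4pm,3pm,7pm) (2pm,6pm,4pm,5pm,3pm,7pm) (2pm,6pm,4pm,7pm,3pm,5pm) (2pm,6pm,5pm,4pm,3pm,7pm) (2pm,7pm,4pm,5pm,3pm,6pm) (2pm,7pm,4pm,6pm,3pm,5pm) (2pm,7pm,5pm,4pm,3pm,6pm) (3pm,2pm,5pm,6pm,4pm,7pm) (3pm,2pm,5pm,7pm,4pm,6pm) (3pm,2pm,6pm,5pm,4pm,7pm) — 18.
Summing: 4 + 10 + 18 = 32.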